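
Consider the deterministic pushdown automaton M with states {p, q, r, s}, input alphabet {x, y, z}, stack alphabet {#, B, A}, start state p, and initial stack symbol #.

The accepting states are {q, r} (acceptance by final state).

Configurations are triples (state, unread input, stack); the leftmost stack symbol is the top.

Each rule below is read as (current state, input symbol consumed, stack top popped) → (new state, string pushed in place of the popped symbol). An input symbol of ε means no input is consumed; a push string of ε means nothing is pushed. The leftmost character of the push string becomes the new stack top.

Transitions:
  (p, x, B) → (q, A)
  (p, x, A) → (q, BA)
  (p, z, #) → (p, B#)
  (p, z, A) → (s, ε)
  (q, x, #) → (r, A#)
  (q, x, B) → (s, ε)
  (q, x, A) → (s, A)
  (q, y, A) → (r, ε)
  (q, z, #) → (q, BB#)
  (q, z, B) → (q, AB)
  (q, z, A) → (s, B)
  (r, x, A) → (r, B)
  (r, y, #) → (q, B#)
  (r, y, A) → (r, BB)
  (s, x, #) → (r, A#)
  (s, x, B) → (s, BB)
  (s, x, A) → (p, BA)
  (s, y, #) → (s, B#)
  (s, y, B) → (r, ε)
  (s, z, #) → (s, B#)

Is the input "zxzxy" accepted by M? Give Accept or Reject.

Accept

(p, zxzxy, #)
  read z, top #: go to p, push B# → (p, xzxy, B#)
  read x, top B: go to q, push A → (q, zxy, A#)
  read z, top A: go to s, push B → (s, xy, B#)
  read x, top B: go to s, push BB → (s, y, BB#)
  read y, top B: go to r, push ε → (r, ε, B#)
All input consumed; state r ∈ F.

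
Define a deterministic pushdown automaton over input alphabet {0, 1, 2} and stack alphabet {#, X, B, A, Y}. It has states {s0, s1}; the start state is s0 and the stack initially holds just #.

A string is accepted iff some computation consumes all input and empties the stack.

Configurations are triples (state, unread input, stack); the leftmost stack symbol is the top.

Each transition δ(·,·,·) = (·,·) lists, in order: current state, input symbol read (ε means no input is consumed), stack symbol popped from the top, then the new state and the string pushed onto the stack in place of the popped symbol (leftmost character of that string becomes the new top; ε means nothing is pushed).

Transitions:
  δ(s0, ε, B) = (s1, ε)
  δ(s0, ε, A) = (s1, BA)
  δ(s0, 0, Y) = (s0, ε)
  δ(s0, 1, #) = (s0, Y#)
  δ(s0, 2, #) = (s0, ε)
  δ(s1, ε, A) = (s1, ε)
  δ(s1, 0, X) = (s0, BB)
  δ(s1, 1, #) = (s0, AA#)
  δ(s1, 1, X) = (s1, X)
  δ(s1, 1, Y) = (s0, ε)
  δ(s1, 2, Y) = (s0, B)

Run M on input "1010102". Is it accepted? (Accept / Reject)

(s0, 1010102, #)
  read 1, top #: go to s0, push Y# → (s0, 010102, Y#)
  read 0, top Y: go to s0, push ε → (s0, 10102, #)
  read 1, top #: go to s0, push Y# → (s0, 0102, Y#)
  read 0, top Y: go to s0, push ε → (s0, 102, #)
  read 1, top #: go to s0, push Y# → (s0, 02, Y#)
  read 0, top Y: go to s0, push ε → (s0, 2, #)
  read 2, top #: go to s0, push ε → (s0, ε, ε)
All input consumed and the stack is empty.

Accept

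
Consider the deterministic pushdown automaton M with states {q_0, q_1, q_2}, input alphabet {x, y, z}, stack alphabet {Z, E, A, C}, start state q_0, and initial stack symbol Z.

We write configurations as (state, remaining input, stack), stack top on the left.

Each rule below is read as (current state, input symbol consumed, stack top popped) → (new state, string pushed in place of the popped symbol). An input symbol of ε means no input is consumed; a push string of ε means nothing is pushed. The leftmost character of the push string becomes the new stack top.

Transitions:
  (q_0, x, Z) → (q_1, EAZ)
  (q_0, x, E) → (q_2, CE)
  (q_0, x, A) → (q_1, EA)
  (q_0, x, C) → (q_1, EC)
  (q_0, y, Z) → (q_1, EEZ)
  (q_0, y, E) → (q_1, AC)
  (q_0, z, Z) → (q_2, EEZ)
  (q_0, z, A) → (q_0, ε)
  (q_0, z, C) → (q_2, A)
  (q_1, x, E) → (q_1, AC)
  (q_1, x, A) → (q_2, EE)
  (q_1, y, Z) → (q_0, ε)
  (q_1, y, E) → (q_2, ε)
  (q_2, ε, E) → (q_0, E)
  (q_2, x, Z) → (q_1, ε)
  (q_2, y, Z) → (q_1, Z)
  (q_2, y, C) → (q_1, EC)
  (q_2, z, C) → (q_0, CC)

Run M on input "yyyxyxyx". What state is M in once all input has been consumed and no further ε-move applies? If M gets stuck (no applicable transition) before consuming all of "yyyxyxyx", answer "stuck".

(q_0, yyyxyxyx, Z)
  read y, top Z: go to q_1, push EEZ → (q_1, yyxyxyx, EEZ)
  read y, top E: go to q_2, push ε → (q_2, yxyxyx, EZ)
  ε-move, top E: go to q_0, push E → (q_0, yxyxyx, EZ)
  read y, top E: go to q_1, push AC → (q_1, xyxyx, ACZ)
  read x, top A: go to q_2, push EE → (q_2, yxyx, EECZ)
  ε-move, top E: go to q_0, push E → (q_0, yxyx, EECZ)
  read y, top E: go to q_1, push AC → (q_1, xyx, ACECZ)
  read x, top A: go to q_2, push EE → (q_2, yx, EECECZ)
  ε-move, top E: go to q_0, push E → (q_0, yx, EECECZ)
  read y, top E: go to q_1, push AC → (q_1, x, ACECECZ)
  read x, top A: go to q_2, push EE → (q_2, ε, EECECECZ)
  ε-move, top E: go to q_0, push E → (q_0, ε, EECECECZ)
All input consumed; M is in state q_0.

q_0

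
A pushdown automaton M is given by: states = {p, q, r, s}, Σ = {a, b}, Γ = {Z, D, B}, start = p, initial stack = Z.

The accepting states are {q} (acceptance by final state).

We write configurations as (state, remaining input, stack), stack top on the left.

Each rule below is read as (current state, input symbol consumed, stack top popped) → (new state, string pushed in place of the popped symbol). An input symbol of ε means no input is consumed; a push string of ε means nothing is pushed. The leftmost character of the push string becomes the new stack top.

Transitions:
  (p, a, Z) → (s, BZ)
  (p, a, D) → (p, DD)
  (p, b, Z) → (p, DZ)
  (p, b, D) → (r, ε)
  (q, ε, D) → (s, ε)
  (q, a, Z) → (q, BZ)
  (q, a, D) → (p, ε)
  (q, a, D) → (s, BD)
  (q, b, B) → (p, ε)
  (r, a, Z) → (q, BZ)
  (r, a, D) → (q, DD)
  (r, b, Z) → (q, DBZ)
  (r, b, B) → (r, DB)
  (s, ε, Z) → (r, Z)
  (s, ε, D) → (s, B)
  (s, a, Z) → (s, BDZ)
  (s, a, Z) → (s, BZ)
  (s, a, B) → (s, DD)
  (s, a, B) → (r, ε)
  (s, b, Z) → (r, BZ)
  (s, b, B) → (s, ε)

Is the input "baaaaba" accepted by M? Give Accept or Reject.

One accepting computation: (p, baaaaba, Z) ⊢ (p, aaaaba, DZ) ⊢ (p, aaaba, DDZ) ⊢ (p, aaba, DDDZ) ⊢ (p, aba, DDDDZ) ⊢ (p, ba, DDDDDZ) ⊢ (r, a, DDDDZ) ⊢ (q, ε, DDDDDZ)
All input consumed and state q ∈ F.

Accept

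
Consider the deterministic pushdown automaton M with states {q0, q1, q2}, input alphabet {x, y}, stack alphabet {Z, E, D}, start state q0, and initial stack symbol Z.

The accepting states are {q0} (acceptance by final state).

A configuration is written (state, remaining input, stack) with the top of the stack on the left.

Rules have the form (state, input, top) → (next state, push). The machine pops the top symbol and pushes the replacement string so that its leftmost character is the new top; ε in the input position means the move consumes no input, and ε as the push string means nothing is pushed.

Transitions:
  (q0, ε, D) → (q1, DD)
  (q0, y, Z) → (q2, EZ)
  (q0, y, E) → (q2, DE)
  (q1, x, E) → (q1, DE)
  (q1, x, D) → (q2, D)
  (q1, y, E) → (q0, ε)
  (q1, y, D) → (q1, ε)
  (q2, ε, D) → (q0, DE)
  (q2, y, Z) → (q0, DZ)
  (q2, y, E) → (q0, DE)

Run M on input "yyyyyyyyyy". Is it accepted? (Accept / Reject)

(q0, yyyyyyyyyy, Z)
  read y, top Z: go to q2, push EZ → (q2, yyyyyyyyy, EZ)
  read y, top E: go to q0, push DE → (q0, yyyyyyyy, DEZ)
  ε-move, top D: go to q1, push DD → (q1, yyyyyyyy, DDEZ)
  read y, top D: go to q1, push ε → (q1, yyyyyyy, DEZ)
  read y, top D: go to q1, push ε → (q1, yyyyyy, EZ)
  read y, top E: go to q0, push ε → (q0, yyyyy, Z)
  read y, top Z: go to q2, push EZ → (q2, yyyy, EZ)
  read y, top E: go to q0, push DE → (q0, yyy, DEZ)
  ε-move, top D: go to q1, push DD → (q1, yyy, DDEZ)
  read y, top D: go to q1, push ε → (q1, yy, DEZ)
  read y, top D: go to q1, push ε → (q1, y, EZ)
  read y, top E: go to q0, push ε → (q0, ε, Z)
All input consumed; state q0 ∈ F.

Accept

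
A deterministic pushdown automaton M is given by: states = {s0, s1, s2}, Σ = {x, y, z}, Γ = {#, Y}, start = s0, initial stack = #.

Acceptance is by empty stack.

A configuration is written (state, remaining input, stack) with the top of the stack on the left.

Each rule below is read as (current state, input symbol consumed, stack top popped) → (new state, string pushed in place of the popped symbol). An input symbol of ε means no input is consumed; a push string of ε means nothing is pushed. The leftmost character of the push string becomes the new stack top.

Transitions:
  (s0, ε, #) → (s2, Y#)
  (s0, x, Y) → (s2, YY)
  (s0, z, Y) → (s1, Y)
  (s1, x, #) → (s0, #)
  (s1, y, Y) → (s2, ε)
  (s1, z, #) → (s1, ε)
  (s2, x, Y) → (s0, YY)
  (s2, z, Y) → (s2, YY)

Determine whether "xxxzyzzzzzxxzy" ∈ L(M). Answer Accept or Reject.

(s0, xxxzyzzzzzxxzy, #) ⊢ (s2, xxxzyzzzzzxxzy, Y#) ⊢ (s0, xxzyzzzzzxxzy, YY#) ⊢ (s2, xzyzzzzzxxzy, YYY#) ⊢ (s0, zyzzzzzxxzy, YYYY#) ⊢ (s1, yzzzzzxxzy, YYYY#) ⊢ (s2, zzzzzxxzy, YYY#) ⊢ (s2, zzzzxxzy, YYYY#) ⊢ (s2, zzzxxzy, YYYYY#) ⊢ (s2, zzxxzy, YYYYYY#) ⊢ (s2, zxxzy, YYYYYYY#) ⊢ (s2, xxzy, YYYYYYYY#) ⊢ (s0, xzy, YYYYYYYYY#) ⊢ (s2, zy, YYYYYYYYYY#) ⊢ (s2, y, YYYYYYYYYYY#)
No transition applies at (s2, y, YYYYYYYYYYY#); input not fully consumed.

Reject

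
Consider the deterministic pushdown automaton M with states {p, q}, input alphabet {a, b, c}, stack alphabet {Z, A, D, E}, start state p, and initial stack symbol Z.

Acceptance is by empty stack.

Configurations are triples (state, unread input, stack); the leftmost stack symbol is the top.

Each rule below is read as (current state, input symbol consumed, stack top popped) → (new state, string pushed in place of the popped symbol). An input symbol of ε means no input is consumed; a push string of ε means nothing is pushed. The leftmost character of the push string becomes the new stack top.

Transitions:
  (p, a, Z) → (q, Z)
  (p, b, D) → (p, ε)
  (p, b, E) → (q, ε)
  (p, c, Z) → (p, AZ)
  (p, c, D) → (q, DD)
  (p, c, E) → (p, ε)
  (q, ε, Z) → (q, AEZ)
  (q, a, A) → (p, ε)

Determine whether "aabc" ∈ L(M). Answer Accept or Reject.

Reject

(p, aabc, Z)
  read a, top Z: go to q, push Z → (q, abc, Z)
  ε-move, top Z: go to q, push AEZ → (q, abc, AEZ)
  read a, top A: go to p, push ε → (p, bc, EZ)
  read b, top E: go to q, push ε → (q, c, Z)
  ε-move, top Z: go to q, push AEZ → (q, c, AEZ)
No transition applies at (q, c, AEZ); input not fully consumed.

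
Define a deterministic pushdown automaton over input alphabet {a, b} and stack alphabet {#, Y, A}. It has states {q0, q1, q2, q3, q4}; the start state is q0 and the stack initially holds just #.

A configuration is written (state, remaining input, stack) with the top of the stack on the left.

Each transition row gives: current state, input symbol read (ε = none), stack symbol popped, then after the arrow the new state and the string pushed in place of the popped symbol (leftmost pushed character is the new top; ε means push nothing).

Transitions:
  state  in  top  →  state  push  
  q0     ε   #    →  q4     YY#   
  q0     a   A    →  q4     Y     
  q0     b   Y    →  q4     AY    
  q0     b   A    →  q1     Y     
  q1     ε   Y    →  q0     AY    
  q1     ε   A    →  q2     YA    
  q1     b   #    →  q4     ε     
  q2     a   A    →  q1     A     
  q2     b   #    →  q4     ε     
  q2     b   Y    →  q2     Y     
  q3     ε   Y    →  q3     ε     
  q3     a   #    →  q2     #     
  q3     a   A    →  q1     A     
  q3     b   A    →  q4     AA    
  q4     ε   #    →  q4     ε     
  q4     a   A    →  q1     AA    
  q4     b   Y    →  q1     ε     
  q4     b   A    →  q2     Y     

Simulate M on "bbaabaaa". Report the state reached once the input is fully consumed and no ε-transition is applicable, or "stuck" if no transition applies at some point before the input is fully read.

(q0, bbaabaaa, #)
  ε-move, top #: go to q4, push YY# → (q4, bbaabaaa, YY#)
  read b, top Y: go to q1, push ε → (q1, baabaaa, Y#)
  ε-move, top Y: go to q0, push AY → (q0, baabaaa, AY#)
  read b, top A: go to q1, push Y → (q1, aabaaa, YY#)
  ε-move, top Y: go to q0, push AY → (q0, aabaaa, AYY#)
  read a, top A: go to q4, push Y → (q4, abaaa, YYY#)
No transition for (q4, a, top Y); M blocks with input abaaa remaining.

stuck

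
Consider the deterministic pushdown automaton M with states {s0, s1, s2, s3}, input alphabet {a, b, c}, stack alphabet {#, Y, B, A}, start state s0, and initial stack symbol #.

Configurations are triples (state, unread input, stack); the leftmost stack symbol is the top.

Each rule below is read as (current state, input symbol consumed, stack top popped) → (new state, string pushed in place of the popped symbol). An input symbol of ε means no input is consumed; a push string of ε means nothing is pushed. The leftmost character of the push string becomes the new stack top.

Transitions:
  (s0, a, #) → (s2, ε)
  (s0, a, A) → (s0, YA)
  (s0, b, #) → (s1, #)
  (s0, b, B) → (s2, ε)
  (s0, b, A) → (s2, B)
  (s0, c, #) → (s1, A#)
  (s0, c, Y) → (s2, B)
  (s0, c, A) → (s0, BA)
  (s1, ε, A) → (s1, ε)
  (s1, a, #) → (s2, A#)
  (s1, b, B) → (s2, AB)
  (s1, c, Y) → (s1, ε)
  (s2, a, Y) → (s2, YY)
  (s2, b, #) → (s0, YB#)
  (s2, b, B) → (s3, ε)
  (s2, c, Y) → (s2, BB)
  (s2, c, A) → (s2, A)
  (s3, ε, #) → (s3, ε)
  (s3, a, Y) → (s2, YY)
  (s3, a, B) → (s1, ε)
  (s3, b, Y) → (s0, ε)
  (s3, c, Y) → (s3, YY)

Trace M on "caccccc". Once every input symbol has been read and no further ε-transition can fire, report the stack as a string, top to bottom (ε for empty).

(s0, caccccc, #) ⊢ (s1, accccc, A#) ⊢ (s1, accccc, #) ⊢ (s2, ccccc, A#) ⊢ (s2, cccc, A#) ⊢ (s2, ccc, A#) ⊢ (s2, cc, A#) ⊢ (s2, c, A#) ⊢ (s2, ε, A#)
All input consumed in state s2 with stack A#.

A#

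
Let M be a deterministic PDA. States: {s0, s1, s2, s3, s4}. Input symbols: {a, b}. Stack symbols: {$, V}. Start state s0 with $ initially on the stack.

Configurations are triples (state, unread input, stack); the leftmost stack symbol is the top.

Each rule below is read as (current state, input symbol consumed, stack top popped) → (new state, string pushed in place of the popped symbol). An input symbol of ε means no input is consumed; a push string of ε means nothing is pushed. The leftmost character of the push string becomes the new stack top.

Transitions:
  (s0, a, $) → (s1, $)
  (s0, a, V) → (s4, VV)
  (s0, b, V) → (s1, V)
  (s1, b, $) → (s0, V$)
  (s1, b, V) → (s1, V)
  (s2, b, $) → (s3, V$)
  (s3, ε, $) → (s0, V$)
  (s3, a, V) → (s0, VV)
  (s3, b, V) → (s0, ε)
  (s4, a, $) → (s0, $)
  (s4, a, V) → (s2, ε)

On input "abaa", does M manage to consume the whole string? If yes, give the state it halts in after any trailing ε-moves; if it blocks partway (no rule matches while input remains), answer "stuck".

(s0, abaa, $)
  read a, top $: go to s1, push $ → (s1, baa, $)
  read b, top $: go to s0, push V$ → (s0, aa, V$)
  read a, top V: go to s4, push VV → (s4, a, VV$)
  read a, top V: go to s2, push ε → (s2, ε, V$)
All input consumed; M is in state s2.

s2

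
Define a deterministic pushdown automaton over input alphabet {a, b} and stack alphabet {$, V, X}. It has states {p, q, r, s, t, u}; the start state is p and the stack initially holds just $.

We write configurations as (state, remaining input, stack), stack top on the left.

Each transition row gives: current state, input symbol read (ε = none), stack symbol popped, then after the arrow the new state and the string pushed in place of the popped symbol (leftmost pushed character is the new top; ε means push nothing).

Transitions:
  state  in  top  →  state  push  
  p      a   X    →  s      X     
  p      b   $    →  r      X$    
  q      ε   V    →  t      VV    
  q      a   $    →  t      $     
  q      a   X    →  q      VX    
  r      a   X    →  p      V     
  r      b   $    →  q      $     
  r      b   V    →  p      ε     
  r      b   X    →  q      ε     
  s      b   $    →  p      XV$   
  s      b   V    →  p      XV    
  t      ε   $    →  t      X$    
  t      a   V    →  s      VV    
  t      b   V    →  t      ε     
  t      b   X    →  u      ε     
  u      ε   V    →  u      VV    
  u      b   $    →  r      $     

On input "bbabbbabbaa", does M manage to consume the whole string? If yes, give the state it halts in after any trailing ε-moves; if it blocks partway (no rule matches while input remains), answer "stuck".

(p, bbabbbabbaa, $) ⊢ (r, babbbabbaa, X$) ⊢ (q, abbbabbaa, $) ⊢ (t, bbbabbaa, $) ⊢ (t, bbbabbaa, X$) ⊢ (u, bbabbaa, $) ⊢ (r, babbaa, $) ⊢ (q, abbaa, $) ⊢ (t, bbaa, $) ⊢ (t, bbaa, X$) ⊢ (u, baa, $) ⊢ (r, aa, $)
No transition for (r, a, top $); M blocks with input aa remaining.

stuck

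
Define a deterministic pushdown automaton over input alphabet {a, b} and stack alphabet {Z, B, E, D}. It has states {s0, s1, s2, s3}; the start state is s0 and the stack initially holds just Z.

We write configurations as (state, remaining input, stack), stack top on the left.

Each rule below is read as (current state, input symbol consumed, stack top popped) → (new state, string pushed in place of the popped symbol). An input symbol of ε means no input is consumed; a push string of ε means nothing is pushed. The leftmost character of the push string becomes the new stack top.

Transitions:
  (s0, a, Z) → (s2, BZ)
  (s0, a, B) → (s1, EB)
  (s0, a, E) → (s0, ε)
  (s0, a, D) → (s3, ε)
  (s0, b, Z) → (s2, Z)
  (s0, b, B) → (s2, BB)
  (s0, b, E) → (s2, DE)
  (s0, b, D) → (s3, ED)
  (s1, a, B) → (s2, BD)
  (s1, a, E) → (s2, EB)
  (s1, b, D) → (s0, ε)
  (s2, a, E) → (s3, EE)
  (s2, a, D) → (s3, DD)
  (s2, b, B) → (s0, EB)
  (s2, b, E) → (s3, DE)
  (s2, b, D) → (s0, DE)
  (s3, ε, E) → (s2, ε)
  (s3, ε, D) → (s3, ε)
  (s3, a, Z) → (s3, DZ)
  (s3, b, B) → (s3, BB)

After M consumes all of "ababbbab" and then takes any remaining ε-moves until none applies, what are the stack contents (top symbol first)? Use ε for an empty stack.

EBBZ

(s0, ababbbab, Z)
  read a, top Z: go to s2, push BZ → (s2, babbbab, BZ)
  read b, top B: go to s0, push EB → (s0, abbbab, EBZ)
  read a, top E: go to s0, push ε → (s0, bbbab, BZ)
  read b, top B: go to s2, push BB → (s2, bbab, BBZ)
  read b, top B: go to s0, push EB → (s0, bab, EBBZ)
  read b, top E: go to s2, push DE → (s2, ab, DEBBZ)
  read a, top D: go to s3, push DD → (s3, b, DDEBBZ)
  ε-move, top D: go to s3, push ε → (s3, b, DEBBZ)
  ε-move, top D: go to s3, push ε → (s3, b, EBBZ)
  ε-move, top E: go to s2, push ε → (s2, b, BBZ)
  read b, top B: go to s0, push EB → (s0, ε, EBBZ)
All input consumed in state s0 with stack EBBZ.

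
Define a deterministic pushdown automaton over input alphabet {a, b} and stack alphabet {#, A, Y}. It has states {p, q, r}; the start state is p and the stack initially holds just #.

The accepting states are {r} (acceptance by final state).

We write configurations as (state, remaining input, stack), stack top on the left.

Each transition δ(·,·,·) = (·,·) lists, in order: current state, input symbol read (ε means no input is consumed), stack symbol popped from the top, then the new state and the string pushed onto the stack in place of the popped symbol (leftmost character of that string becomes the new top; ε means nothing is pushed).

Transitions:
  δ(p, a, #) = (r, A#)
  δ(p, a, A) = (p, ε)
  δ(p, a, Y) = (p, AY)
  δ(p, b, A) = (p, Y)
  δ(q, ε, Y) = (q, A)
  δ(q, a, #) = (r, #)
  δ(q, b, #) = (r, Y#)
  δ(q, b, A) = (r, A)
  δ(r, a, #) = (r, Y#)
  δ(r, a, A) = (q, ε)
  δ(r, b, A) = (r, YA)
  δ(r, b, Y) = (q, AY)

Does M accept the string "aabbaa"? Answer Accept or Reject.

Reject

(p, aabbaa, #)
  read a, top #: go to r, push A# → (r, abbaa, A#)
  read a, top A: go to q, push ε → (q, bbaa, #)
  read b, top #: go to r, push Y# → (r, baa, Y#)
  read b, top Y: go to q, push AY → (q, aa, AY#)
No transition applies at (q, aa, AY#); input not fully consumed.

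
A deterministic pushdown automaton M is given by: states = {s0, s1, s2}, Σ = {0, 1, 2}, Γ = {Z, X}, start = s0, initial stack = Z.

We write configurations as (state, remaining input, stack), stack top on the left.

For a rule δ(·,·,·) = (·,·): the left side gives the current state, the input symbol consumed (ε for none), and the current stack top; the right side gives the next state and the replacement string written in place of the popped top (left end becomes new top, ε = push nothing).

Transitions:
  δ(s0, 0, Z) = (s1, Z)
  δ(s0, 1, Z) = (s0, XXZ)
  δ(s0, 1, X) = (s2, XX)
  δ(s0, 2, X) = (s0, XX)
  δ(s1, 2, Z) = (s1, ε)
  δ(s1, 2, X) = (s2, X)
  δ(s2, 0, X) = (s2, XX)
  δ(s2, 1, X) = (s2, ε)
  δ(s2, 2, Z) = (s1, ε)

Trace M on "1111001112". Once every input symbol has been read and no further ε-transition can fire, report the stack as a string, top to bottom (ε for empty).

ε

(s0, 1111001112, Z) ⊢ (s0, 111001112, XXZ) ⊢ (s2, 11001112, XXXZ) ⊢ (s2, 1001112, XXZ) ⊢ (s2, 001112, XZ) ⊢ (s2, 01112, XXZ) ⊢ (s2, 1112, XXXZ) ⊢ (s2, 112, XXZ) ⊢ (s2, 12, XZ) ⊢ (s2, 2, Z) ⊢ (s1, ε, ε)
All input consumed in state s1 with stack ε.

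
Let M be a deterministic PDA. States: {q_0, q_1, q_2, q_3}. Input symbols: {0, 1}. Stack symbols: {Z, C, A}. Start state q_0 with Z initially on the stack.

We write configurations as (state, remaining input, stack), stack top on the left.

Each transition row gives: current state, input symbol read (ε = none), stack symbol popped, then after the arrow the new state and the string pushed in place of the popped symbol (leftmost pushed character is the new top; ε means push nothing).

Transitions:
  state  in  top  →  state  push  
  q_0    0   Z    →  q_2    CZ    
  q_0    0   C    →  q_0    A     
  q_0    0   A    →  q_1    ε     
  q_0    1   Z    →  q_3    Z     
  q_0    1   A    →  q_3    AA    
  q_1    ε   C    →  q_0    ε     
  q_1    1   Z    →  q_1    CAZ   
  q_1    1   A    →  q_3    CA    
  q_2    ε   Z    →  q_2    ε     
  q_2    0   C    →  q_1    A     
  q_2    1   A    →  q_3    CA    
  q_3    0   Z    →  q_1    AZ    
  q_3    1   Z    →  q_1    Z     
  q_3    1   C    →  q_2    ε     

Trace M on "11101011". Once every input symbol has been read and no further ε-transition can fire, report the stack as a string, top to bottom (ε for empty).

AAZ

(q_0, 11101011, Z) ⊢ (q_3, 1101011, Z) ⊢ (q_1, 101011, Z) ⊢ (q_1, 01011, CAZ) ⊢ (q_0, 01011, AZ) ⊢ (q_1, 1011, Z) ⊢ (q_1, 011, CAZ) ⊢ (q_0, 011, AZ) ⊢ (q_1, 11, Z) ⊢ (q_1, 1, CAZ) ⊢ (q_0, 1, AZ) ⊢ (q_3, ε, AAZ)
All input consumed in state q_3 with stack AAZ.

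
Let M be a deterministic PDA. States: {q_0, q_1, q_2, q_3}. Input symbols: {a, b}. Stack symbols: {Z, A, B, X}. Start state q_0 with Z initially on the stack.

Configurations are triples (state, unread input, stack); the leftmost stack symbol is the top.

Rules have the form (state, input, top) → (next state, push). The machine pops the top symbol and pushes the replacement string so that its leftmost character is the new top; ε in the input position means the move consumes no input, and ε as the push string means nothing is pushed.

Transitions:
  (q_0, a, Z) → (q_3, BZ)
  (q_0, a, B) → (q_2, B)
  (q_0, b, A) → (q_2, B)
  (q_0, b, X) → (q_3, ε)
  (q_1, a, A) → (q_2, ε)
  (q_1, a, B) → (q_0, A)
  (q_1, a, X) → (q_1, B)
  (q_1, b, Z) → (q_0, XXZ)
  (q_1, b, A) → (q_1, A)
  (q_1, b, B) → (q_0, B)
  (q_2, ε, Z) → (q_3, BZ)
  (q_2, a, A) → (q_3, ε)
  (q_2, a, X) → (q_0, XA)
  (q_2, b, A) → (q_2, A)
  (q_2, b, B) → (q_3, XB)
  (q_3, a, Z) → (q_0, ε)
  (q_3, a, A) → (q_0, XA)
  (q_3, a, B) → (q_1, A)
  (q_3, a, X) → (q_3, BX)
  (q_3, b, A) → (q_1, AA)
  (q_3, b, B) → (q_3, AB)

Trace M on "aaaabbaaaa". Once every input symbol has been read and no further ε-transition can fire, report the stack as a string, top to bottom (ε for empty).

(q_0, aaaabbaaaa, Z) ⊢ (q_3, aaabbaaaa, BZ) ⊢ (q_1, aabbaaaa, AZ) ⊢ (q_2, abbaaaa, Z) ⊢ (q_3, abbaaaa, BZ) ⊢ (q_1, bbaaaa, AZ) ⊢ (q_1, baaaa, AZ) ⊢ (q_1, aaaa, AZ) ⊢ (q_2, aaa, Z) ⊢ (q_3, aaa, BZ) ⊢ (q_1, aa, AZ) ⊢ (q_2, a, Z) ⊢ (q_3, a, BZ) ⊢ (q_1, ε, AZ)
All input consumed in state q_1 with stack AZ.

AZ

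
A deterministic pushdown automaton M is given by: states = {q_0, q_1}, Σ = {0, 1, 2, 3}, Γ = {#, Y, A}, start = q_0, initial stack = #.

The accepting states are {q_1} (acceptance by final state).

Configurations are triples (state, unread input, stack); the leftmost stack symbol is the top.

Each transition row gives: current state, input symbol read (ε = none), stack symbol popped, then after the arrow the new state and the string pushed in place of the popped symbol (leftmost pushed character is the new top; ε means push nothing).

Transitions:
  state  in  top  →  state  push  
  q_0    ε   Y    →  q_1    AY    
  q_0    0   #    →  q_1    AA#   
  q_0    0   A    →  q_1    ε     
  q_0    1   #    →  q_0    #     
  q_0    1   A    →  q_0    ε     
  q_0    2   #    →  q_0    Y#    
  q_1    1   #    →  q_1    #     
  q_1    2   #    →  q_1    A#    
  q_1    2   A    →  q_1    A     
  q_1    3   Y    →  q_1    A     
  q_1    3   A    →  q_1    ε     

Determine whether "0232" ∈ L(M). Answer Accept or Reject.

Accept

(q_0, 0232, #) ⊢ (q_1, 232, AA#) ⊢ (q_1, 32, AA#) ⊢ (q_1, 2, A#) ⊢ (q_1, ε, A#)
All input consumed; state q_1 ∈ F.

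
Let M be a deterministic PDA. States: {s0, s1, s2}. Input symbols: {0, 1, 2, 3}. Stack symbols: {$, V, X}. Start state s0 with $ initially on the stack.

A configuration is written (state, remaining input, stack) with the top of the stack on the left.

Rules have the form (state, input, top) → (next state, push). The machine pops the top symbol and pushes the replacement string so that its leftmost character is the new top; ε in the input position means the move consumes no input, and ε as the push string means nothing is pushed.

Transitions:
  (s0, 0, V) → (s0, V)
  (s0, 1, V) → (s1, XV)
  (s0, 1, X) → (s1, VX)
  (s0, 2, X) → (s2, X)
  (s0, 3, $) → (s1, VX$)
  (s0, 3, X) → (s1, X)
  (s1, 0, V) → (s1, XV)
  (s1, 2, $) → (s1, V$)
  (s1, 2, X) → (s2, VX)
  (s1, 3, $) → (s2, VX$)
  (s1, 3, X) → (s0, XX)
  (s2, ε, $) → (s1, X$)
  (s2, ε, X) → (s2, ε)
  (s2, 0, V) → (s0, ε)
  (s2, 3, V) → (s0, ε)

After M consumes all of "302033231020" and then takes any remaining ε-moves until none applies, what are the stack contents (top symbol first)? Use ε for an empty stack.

(s0, 302033231020, $)
  read 3, top $: go to s1, push VX$ → (s1, 02033231020, VX$)
  read 0, top V: go to s1, push XV → (s1, 2033231020, XVX$)
  read 2, top X: go to s2, push VX → (s2, 033231020, VXVX$)
  read 0, top V: go to s0, push ε → (s0, 33231020, XVX$)
  read 3, top X: go to s1, push X → (s1, 3231020, XVX$)
  read 3, top X: go to s0, push XX → (s0, 231020, XXVX$)
  read 2, top X: go to s2, push X → (s2, 31020, XXVX$)
  ε-move, top X: go to s2, push ε → (s2, 31020, XVX$)
  ε-move, top X: go to s2, push ε → (s2, 31020, VX$)
  read 3, top V: go to s0, push ε → (s0, 1020, X$)
  read 1, top X: go to s1, push VX → (s1, 020, VX$)
  read 0, top V: go to s1, push XV → (s1, 20, XVX$)
  read 2, top X: go to s2, push VX → (s2, 0, VXVX$)
  read 0, top V: go to s0, push ε → (s0, ε, XVX$)
All input consumed in state s0 with stack XVX$.

XVX$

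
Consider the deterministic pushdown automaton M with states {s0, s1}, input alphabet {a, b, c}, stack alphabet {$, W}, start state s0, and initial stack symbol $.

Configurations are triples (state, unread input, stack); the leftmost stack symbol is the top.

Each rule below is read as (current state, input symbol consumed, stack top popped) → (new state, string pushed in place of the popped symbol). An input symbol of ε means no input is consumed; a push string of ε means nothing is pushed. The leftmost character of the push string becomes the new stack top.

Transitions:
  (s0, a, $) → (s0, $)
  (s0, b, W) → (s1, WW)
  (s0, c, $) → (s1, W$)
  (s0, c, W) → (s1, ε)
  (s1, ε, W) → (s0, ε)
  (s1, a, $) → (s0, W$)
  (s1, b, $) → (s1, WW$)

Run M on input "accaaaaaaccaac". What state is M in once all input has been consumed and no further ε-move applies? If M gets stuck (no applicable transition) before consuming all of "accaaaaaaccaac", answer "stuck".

(s0, accaaaaaaccaac, $)
  read a, top $: go to s0, push $ → (s0, ccaaaaaaccaac, $)
  read c, top $: go to s1, push W$ → (s1, caaaaaaccaac, W$)
  ε-move, top W: go to s0, push ε → (s0, caaaaaaccaac, $)
  read c, top $: go to s1, push W$ → (s1, aaaaaaccaac, W$)
  ε-move, top W: go to s0, push ε → (s0, aaaaaaccaac, $)
  read a, top $: go to s0, push $ → (s0, aaaaaccaac, $)
  read a, top $: go to s0, push $ → (s0, aaaaccaac, $)
  read a, top $: go to s0, push $ → (s0, aaaccaac, $)
  read a, top $: go to s0, push $ → (s0, aaccaac, $)
  read a, top $: go to s0, push $ → (s0, accaac, $)
  read a, top $: go to s0, push $ → (s0, ccaac, $)
  read c, top $: go to s1, push W$ → (s1, caac, W$)
  ε-move, top W: go to s0, push ε → (s0, caac, $)
  read c, top $: go to s1, push W$ → (s1, aac, W$)
  ε-move, top W: go to s0, push ε → (s0, aac, $)
  read a, top $: go to s0, push $ → (s0, ac, $)
  read a, top $: go to s0, push $ → (s0, c, $)
  read c, top $: go to s1, push W$ → (s1, ε, W$)
  ε-move, top W: go to s0, push ε → (s0, ε, $)
All input consumed; M is in state s0.

s0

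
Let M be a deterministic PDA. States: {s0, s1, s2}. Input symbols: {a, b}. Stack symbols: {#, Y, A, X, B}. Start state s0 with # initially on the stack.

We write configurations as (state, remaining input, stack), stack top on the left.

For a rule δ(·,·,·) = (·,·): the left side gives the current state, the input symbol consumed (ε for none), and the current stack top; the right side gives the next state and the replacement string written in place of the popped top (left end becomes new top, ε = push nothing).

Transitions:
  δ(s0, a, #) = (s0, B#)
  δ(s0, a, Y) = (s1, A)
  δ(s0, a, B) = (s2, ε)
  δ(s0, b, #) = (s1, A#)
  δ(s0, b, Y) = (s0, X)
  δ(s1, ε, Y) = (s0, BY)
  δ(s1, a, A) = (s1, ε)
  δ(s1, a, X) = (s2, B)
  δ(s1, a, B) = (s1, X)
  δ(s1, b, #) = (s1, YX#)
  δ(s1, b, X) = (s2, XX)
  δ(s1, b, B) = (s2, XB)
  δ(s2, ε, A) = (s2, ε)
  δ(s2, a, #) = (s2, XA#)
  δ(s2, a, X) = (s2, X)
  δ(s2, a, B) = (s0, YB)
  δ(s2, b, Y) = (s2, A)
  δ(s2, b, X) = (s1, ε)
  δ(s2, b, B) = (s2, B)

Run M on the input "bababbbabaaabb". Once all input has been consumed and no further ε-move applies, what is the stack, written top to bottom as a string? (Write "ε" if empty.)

(s0, bababbbabaaabb, #) ⊢ (s1, ababbbabaaabb, A#) ⊢ (s1, babbbabaaabb, #) ⊢ (s1, abbbabaaabb, YX#) ⊢ (s0, abbbabaaabb, BYX#) ⊢ (s2, bbbabaaabb, YX#) ⊢ (s2, bbabaaabb, AX#) ⊢ (s2, bbabaaabb, X#) ⊢ (s1, babaaabb, #) ⊢ (s1, abaaabb, YX#) ⊢ (s0, abaaabb, BYX#) ⊢ (s2, baaabb, YX#) ⊢ (s2, aaabb, AX#) ⊢ (s2, aaabb, X#) ⊢ (s2, aabb, X#) ⊢ (s2, abb, X#) ⊢ (s2, bb, X#) ⊢ (s1, b, #) ⊢ (s1, ε, YX#) ⊢ (s0, ε, BYX#)
All input consumed in state s0 with stack BYX#.

BYX#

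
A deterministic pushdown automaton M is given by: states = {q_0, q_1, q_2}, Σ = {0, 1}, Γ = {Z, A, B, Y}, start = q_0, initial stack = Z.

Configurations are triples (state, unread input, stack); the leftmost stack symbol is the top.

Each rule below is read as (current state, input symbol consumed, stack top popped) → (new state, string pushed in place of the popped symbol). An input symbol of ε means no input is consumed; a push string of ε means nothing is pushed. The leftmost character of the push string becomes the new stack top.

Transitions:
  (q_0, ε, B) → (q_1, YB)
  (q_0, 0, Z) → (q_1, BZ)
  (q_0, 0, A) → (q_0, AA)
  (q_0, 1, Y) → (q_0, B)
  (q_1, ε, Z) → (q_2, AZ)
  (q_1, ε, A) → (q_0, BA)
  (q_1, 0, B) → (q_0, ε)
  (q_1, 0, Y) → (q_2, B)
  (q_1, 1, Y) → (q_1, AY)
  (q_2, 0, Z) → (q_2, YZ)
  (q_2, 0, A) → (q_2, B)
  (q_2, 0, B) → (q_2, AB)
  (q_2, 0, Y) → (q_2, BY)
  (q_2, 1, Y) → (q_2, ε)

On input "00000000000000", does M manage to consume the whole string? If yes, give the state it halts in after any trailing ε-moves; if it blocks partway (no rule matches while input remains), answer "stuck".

q_0

(q_0, 00000000000000, Z) ⊢ (q_1, 0000000000000, BZ) ⊢ (q_0, 000000000000, Z) ⊢ (q_1, 00000000000, BZ) ⊢ (q_0, 0000000000, Z) ⊢ (q_1, 000000000, BZ) ⊢ (q_0, 00000000, Z) ⊢ (q_1, 0000000, BZ) ⊢ (q_0, 000000, Z) ⊢ (q_1, 00000, BZ) ⊢ (q_0, 0000, Z) ⊢ (q_1, 000, BZ) ⊢ (q_0, 00, Z) ⊢ (q_1, 0, BZ) ⊢ (q_0, ε, Z)
All input consumed; M is in state q_0.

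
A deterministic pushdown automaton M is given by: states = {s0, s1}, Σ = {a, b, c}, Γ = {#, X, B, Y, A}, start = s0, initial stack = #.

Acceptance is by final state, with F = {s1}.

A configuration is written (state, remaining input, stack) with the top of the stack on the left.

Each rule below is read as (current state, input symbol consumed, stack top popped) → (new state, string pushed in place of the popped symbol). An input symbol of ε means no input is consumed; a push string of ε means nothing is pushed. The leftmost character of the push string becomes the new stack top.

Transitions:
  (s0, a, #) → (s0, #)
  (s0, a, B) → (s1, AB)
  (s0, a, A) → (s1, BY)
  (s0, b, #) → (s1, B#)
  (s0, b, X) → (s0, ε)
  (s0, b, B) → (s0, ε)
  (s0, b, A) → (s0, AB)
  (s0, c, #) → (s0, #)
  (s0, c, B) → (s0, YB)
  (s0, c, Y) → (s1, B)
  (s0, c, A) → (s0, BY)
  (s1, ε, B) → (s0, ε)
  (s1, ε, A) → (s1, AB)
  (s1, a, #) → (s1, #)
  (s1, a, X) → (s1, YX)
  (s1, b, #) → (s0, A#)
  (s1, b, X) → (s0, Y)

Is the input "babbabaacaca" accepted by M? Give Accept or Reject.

Reject

(s0, babbabaacaca, #) ⊢ (s1, abbabaacaca, B#) ⊢ (s0, abbabaacaca, #) ⊢ (s0, bbabaacaca, #) ⊢ (s1, babaacaca, B#) ⊢ (s0, babaacaca, #) ⊢ (s1, abaacaca, B#) ⊢ (s0, abaacaca, #) ⊢ (s0, baacaca, #) ⊢ (s1, aacaca, B#) ⊢ (s0, aacaca, #) ⊢ (s0, acaca, #) ⊢ (s0, caca, #) ⊢ (s0, aca, #) ⊢ (s0, ca, #) ⊢ (s0, a, #) ⊢ (s0, ε, #)
All input consumed; state s0 ∉ F and no further ε-move applies.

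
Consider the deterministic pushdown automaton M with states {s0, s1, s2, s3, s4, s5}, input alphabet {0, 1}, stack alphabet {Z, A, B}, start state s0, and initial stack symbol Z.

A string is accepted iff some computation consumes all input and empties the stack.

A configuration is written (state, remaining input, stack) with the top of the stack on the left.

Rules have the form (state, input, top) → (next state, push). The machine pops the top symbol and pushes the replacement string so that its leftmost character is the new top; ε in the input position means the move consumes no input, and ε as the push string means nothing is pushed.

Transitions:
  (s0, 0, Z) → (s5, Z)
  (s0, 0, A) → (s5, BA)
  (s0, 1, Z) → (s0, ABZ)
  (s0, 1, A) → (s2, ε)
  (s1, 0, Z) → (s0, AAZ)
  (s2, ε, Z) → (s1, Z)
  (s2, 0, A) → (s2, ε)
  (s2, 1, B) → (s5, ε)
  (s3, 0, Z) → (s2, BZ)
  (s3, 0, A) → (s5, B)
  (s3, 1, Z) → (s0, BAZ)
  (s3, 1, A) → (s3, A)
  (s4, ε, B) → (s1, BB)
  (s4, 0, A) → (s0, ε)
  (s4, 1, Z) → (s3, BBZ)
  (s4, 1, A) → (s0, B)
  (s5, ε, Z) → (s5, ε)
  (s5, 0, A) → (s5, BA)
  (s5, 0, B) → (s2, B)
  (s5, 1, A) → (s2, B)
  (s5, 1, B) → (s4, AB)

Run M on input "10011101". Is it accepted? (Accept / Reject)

(s0, 10011101, Z) ⊢ (s0, 0011101, ABZ) ⊢ (s5, 011101, BABZ) ⊢ (s2, 11101, BABZ) ⊢ (s5, 1101, ABZ) ⊢ (s2, 101, BBZ) ⊢ (s5, 01, BZ) ⊢ (s2, 1, BZ) ⊢ (s5, ε, Z) ⊢ (s5, ε, ε)
All input consumed and the stack is empty.

Accept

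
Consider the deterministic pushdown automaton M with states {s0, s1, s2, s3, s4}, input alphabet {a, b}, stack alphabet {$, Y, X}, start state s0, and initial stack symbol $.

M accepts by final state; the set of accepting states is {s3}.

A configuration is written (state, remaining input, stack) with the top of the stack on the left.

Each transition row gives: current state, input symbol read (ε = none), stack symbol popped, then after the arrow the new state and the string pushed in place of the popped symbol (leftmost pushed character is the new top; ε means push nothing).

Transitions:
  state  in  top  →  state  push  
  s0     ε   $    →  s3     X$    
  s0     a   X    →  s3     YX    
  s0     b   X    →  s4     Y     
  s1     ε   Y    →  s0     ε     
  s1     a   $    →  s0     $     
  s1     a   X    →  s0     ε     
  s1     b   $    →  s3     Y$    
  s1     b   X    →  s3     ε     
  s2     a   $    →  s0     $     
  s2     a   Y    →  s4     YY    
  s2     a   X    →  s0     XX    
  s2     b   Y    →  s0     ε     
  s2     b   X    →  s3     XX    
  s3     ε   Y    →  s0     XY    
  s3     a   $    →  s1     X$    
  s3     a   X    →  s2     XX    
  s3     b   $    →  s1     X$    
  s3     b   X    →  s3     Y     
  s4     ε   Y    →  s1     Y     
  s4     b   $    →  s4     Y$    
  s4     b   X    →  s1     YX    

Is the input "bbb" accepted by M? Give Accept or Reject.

Reject

(s0, bbb, $) ⊢ (s3, bbb, X$) ⊢ (s3, bb, Y$) ⊢ (s0, bb, XY$) ⊢ (s4, b, YY$) ⊢ (s1, b, YY$) ⊢ (s0, b, Y$)
No transition applies at (s0, b, Y$); input not fully consumed.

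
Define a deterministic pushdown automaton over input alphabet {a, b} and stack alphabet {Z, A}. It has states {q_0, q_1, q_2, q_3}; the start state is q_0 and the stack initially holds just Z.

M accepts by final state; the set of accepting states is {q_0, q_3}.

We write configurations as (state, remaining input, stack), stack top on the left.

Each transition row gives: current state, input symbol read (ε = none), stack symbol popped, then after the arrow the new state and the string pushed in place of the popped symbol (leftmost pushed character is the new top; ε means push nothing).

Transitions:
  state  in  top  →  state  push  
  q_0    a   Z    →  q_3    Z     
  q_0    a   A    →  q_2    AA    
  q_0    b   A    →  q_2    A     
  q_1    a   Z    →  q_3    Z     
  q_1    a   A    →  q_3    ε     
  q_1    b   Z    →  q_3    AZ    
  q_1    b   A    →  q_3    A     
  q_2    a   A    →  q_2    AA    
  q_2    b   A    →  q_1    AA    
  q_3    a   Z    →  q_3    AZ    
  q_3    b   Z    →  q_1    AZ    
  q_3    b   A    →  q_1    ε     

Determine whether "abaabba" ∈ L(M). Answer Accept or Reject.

Reject

(q_0, abaabba, Z) ⊢ (q_3, baabba, Z) ⊢ (q_1, aabba, AZ) ⊢ (q_3, abba, Z) ⊢ (q_3, bba, AZ) ⊢ (q_1, ba, Z) ⊢ (q_3, a, AZ)
No transition applies at (q_3, a, AZ); input not fully consumed.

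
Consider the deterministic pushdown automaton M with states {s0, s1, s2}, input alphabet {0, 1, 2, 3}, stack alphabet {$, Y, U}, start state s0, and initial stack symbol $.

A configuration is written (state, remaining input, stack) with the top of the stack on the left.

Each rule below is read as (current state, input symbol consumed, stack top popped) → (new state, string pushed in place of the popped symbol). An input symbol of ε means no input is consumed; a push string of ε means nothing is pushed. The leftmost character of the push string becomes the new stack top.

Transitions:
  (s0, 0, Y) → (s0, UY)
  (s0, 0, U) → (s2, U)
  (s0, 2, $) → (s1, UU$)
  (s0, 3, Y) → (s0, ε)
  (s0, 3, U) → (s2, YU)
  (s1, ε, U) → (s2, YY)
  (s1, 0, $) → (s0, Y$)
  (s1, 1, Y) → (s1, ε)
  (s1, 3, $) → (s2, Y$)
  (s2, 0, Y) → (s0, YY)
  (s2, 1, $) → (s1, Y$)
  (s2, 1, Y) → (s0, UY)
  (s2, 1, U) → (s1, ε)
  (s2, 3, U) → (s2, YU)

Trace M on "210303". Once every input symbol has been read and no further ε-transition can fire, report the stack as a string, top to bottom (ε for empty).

YUYYU$

(s0, 210303, $)
  read 2, top $: go to s1, push UU$ → (s1, 10303, UU$)
  ε-move, top U: go to s2, push YY → (s2, 10303, YYU$)
  read 1, top Y: go to s0, push UY → (s0, 0303, UYYU$)
  read 0, top U: go to s2, push U → (s2, 303, UYYU$)
  read 3, top U: go to s2, push YU → (s2, 03, YUYYU$)
  read 0, top Y: go to s0, push YY → (s0, 3, YYUYYU$)
  read 3, top Y: go to s0, push ε → (s0, ε, YUYYU$)
All input consumed in state s0 with stack YUYYU$.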